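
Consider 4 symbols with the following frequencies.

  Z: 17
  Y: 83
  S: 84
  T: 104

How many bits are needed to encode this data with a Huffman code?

Greedily combine the two least-frequent nodes:
Z(17) + Y(83) → 100
S(84) + 100 → 184
T(104) + 184 → 288
Total encoded bits = sum of merged weights = 100 + 184 + 288 = 572.

572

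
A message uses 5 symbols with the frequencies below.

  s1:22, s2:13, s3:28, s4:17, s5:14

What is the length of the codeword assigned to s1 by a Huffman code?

Build the tree from the bottom:
s2(13) + s5(14) → 27
s4(17) + s1(22) → 39
27 + s3(28) → 55
39 + 55 → 94
s1 sits 2 levels below the root, so its codeword is 2 bits.

2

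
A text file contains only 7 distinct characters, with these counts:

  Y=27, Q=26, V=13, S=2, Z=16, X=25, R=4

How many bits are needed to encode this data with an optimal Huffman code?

Greedily combine the two least-frequent nodes:
combine S(2), R(4) → 6
combine 6, V(13) → 19
combine Z(16), 19 → 35
combine X(25), Q(26) → 51
combine Y(27), 35 → 62
combine 51, 62 → 113
Each symbol's bit-cost is frequency × depth; summing gives 286 bits (equivalently 6 + 19 + 35 + 51 + 62 + 113).

286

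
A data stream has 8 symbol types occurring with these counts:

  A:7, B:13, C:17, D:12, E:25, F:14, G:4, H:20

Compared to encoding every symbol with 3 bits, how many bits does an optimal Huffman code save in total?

Fixed-length: 3 bits × 112 symbols = 336 bits.
Huffman merges:
combine G(4), A(7) → 11
combine 11, D(12) → 23
combine B(13), F(14) → 27
combine C(17), H(20) → 37
combine 23, E(25) → 48
combine 27, 37 → 64
combine 48, 64 → 112
Huffman total = 11 + 23 + 27 + 37 + 48 + 64 + 112 = 322 bits.
Saving = 336 − 322 = 14 bits.

14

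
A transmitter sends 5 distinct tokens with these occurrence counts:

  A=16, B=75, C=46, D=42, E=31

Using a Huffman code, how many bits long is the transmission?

Build the Huffman tree bottom-up:
merge A(16) and E(31): 47
merge D(42) and C(46): 88
merge 47 and B(75): 122
merge 88 and 122: 210
Total encoded bits = sum of merged weights = 47 + 88 + 122 + 210 = 467.

467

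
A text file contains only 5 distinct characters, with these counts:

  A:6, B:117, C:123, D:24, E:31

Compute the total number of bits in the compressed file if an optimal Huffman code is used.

570

Merge the two smallest weights repeatedly:
A(6) + D(24) → 30
30 + E(31) → 61
61 + B(117) → 178
C(123) + 178 → 301
The encoded length is the sum of every internal node's weight: 30 + 61 + 178 + 301 = 570 bits.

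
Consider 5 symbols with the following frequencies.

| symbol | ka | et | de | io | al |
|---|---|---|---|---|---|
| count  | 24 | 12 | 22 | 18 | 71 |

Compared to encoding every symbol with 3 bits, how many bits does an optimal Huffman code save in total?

142

Fixed-length: 3 bits × 147 symbols = 441 bits.
Huffman merges:
merge et(12) and io(18): 30
merge de(22) and ka(24): 46
merge 30 and 46: 76
merge al(71) and 76: 147
Huffman total = 30 + 46 + 76 + 147 = 299 bits.
Saving = 441 − 299 = 142 bits.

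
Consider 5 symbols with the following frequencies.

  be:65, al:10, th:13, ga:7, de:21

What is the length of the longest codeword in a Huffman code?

Merge the two lowest-weight nodes at each step:
merge ga(7) and al(10): 17
merge th(13) and 17: 30
merge de(21) and 30: 51
merge 51 and be(65): 116
The first pair merged (ga, al) ends up deepest, at depth 4.

4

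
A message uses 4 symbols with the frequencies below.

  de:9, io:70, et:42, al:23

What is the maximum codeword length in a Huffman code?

3

Merge the two lowest-weight nodes at each step:
merge de(9) and al(23): 32
merge 32 and et(42): 74
merge io(70) and 74: 144
The rarest symbols sit at the bottom; the longest codeword is 3 bits.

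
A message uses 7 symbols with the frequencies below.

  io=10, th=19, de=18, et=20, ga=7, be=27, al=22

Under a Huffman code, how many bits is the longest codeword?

Merge the two lowest-weight nodes at each step:
ga(7) + io(10) → 17
17 + de(18) → 35
th(19) + et(20) → 39
al(22) + be(27) → 49
35 + 39 → 74
49 + 74 → 123
The first pair merged (ga, io) ends up deepest, at depth 4.

4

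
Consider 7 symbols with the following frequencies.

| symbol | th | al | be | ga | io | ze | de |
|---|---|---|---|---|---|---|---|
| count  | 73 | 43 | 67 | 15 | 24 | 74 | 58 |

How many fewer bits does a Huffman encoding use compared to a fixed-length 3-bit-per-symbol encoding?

108

Fixed-length: 3 bits × 354 symbols = 1062 bits.
Huffman merges:
ga(15) + io(24) → 39
39 + al(43) → 82
de(58) + be(67) → 125
th(73) + ze(74) → 147
82 + 125 → 207
147 + 207 → 354
Huffman total = 39 + 82 + 125 + 147 + 207 + 354 = 954 bits.
Saving = 1062 − 954 = 108 bits.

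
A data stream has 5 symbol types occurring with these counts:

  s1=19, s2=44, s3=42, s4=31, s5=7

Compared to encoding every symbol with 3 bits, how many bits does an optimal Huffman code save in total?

117

Fixed-length: 3 bits × 143 symbols = 429 bits.
Huffman merges:
combine s5(7), s1(19) → 26
combine 26, s4(31) → 57
combine s3(42), s2(44) → 86
combine 57, 86 → 143
Huffman total = 26 + 57 + 86 + 143 = 312 bits.
Saving = 429 − 312 = 117 bits.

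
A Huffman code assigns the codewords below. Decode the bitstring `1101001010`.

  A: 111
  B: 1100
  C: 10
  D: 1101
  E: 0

Read left to right; each codeword is recognised as soon as it completes (prefix code):
  1101→D | 0→E | 0→E | 10→C | 10→C
Decoded message: DEECC

DEECC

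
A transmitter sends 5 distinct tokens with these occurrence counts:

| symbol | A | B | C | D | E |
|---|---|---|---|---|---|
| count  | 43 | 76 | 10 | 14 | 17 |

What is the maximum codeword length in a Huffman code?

Merge the two lowest-weight nodes at each step:
merge C(10) and D(14): 24
merge E(17) and 24: 41
merge 41 and A(43): 84
merge B(76) and 84: 160
The first pair merged (C, D) ends up deepest, at depth 4.

4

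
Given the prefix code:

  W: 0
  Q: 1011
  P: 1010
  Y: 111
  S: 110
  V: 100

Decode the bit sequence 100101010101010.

Read left to right; each codeword is recognised as soon as it completes (prefix code):
  100→V | 1010→P | 1010→P | 1010→P
Decoded message: VPPP

VPPP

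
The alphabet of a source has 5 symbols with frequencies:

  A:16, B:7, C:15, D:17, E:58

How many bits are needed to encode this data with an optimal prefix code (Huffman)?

223

Greedily combine the two least-frequent nodes:
combine B(7), C(15) → 22
combine A(16), D(17) → 33
combine 22, 33 → 55
combine 55, E(58) → 113
Total encoded bits = sum of merged weights = 22 + 33 + 55 + 113 = 223.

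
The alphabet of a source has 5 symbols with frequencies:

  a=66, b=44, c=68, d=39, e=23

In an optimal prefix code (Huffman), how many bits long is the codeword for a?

Huffman merges, smallest pair first:
combine e(23), d(39) → 62
combine b(44), 62 → 106
combine a(66), c(68) → 134
combine 106, 134 → 240
a sits 2 levels below the root, so its codeword is 2 bits.

2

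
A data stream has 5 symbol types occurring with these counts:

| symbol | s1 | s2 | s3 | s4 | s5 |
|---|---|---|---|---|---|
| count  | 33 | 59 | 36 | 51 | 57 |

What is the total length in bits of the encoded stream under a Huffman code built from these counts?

541

Build the Huffman tree bottom-up:
merge s1(33) and s3(36): 69
merge s4(51) and s5(57): 108
merge s2(59) and 69: 128
merge 108 and 128: 236
Each symbol's bit-cost is frequency × depth; summing gives 541 bits (equivalently 69 + 108 + 128 + 236).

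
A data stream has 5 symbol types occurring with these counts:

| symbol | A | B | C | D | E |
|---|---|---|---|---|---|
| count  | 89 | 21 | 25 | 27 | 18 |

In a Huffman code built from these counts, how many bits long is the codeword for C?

Repeatedly merge the two smallest:
E(18) + B(21) → 39
C(25) + D(27) → 52
39 + 52 → 91
A(89) + 91 → 180
The subtree containing C is merged 3 times, so code length = 3.

3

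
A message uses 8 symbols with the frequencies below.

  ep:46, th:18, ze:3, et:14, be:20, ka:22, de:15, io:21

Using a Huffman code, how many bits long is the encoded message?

Build the Huffman tree bottom-up:
ze(3) + et(14) → 17
de(15) + 17 → 32
th(18) + be(20) → 38
io(21) + ka(22) → 43
32 + 38 → 70
43 + ep(46) → 89
70 + 89 → 159
Total encoded bits = sum of merged weights = 17 + 32 + 38 + 43 + 70 + 89 + 159 = 448.

448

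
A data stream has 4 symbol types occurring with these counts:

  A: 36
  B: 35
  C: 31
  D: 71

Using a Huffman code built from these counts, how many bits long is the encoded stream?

Build the Huffman tree bottom-up:
C(31) + B(35) → 66
A(36) + 66 → 102
D(71) + 102 → 173
Total encoded bits = sum of merged weights = 66 + 102 + 173 = 341.

341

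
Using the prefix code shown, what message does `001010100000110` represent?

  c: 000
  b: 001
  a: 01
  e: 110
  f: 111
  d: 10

baacbd

Read left to right; each codeword is recognised as soon as it completes (prefix code):
  001→b | 01→a | 01→a | 000→c | 001→b | 10→d
Decoded message: baacbd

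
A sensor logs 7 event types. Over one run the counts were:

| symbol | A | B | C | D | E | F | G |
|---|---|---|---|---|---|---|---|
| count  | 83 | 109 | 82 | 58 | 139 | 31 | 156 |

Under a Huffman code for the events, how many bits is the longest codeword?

4

Merge the two lowest-weight nodes at each step:
F(31) + D(58) → 89
C(82) + A(83) → 165
89 + B(109) → 198
E(139) + G(156) → 295
165 + 198 → 363
295 + 363 → 658
Maximum depth reached is 4.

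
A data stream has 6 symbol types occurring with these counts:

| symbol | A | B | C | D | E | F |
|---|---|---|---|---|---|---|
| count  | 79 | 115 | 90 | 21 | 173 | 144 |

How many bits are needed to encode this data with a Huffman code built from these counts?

1534

Build the Huffman tree bottom-up:
combine D(21), A(79) → 100
combine C(90), 100 → 190
combine B(115), F(144) → 259
combine E(173), 190 → 363
combine 259, 363 → 622
The encoded length is the sum of every internal node's weight: 100 + 190 + 259 + 363 + 622 = 1534 bits.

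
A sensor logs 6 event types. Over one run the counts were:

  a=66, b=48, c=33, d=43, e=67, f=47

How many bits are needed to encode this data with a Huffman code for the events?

779

Build the Huffman tree bottom-up:
combine c(33), d(43) → 76
combine f(47), b(48) → 95
combine a(66), e(67) → 133
combine 76, 95 → 171
combine 133, 171 → 304
The encoded length is the sum of every internal node's weight: 76 + 95 + 133 + 171 + 304 = 779 bits.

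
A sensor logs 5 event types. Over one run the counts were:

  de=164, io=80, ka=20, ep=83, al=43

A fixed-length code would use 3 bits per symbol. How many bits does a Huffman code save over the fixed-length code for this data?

348

Fixed-length: 3 bits × 390 symbols = 1170 bits.
Huffman merges:
merge ka(20) and al(43): 63
merge 63 and io(80): 143
merge ep(83) and 143: 226
merge de(164) and 226: 390
Huffman total = 63 + 143 + 226 + 390 = 822 bits.
Saving = 1170 − 822 = 348 bits.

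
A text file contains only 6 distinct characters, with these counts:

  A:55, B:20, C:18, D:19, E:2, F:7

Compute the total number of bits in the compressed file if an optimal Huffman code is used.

262

Merge the two smallest weights repeatedly:
E(2) + F(7) → 9
9 + C(18) → 27
D(19) + B(20) → 39
27 + 39 → 66
A(55) + 66 → 121
Total encoded bits = sum of merged weights = 9 + 27 + 39 + 66 + 121 = 262.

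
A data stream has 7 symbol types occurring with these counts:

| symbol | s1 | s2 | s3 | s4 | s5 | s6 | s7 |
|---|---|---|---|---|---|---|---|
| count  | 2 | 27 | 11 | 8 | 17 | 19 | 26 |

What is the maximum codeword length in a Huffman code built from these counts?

4

Merge the two lowest-weight nodes at each step:
combine s1(2), s4(8) → 10
combine 10, s3(11) → 21
combine s5(17), s6(19) → 36
combine 21, s7(26) → 47
combine s2(27), 36 → 63
combine 47, 63 → 110
Maximum depth reached is 4.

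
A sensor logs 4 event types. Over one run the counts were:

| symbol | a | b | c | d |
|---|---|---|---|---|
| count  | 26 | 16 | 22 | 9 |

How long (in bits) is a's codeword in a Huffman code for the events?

1

Repeatedly merge the two smallest:
merge d(9) and b(16): 25
merge c(22) and 25: 47
merge a(26) and 47: 73
a is a child of the root — depth 1, so its codeword is a single bit.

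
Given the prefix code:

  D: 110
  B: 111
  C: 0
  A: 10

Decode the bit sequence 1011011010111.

Read left to right; each codeword is recognised as soon as it completes (prefix code):
  10→A | 110→D | 110→D | 10→A | 111→B
Decoded message: ADDAB

ADDAB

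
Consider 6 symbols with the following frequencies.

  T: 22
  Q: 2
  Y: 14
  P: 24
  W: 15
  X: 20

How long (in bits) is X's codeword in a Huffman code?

Build the tree from the bottom:
combine Q(2), Y(14) → 16
combine W(15), 16 → 31
combine X(20), T(22) → 42
combine P(24), 31 → 55
combine 42, 55 → 97
X's leaf is at depth 2, giving a 2-bit codeword.

2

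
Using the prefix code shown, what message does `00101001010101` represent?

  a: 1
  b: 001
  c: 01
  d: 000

bcbccc

Read left to right; each codeword is recognised as soon as it completes (prefix code):
  001→b | 01→c | 001→b | 01→c | 01→c | 01→c
Decoded message: bcbccc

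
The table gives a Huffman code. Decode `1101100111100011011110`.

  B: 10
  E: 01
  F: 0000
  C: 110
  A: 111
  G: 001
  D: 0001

Read left to right; each codeword is recognised as soon as it completes (prefix code):
  110→C | 110→C | 01→E | 111→A | 0001→D | 10→B | 111→A | 10→B
Decoded message: CCEADBAB

CCEADBAB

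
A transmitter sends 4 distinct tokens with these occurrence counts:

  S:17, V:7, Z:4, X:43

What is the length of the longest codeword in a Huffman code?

Merge the two lowest-weight nodes at each step:
combine Z(4), V(7) → 11
combine 11, S(17) → 28
combine 28, X(43) → 71
The rarest symbols sit at the bottom; the longest codeword is 3 bits.

3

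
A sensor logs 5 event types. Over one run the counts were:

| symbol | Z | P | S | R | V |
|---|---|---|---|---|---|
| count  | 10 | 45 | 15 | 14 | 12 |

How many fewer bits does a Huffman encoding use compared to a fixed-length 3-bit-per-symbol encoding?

Fixed-length: 3 bits × 96 symbols = 288 bits.
Huffman merges:
Z(10) + V(12) → 22
R(14) + S(15) → 29
22 + 29 → 51
P(45) + 51 → 96
Huffman total = 22 + 29 + 51 + 96 = 198 bits.
Saving = 288 − 198 = 90 bits.

90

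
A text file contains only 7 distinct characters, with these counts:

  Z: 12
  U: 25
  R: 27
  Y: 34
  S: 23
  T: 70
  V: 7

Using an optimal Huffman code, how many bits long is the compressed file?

509

Build the Huffman tree bottom-up:
merge V(7) and Z(12): 19
merge 19 and S(23): 42
merge U(25) and R(27): 52
merge Y(34) and 42: 76
merge 52 and T(70): 122
merge 76 and 122: 198
The encoded length is the sum of every internal node's weight: 19 + 42 + 52 + 76 + 122 + 198 = 509 bits.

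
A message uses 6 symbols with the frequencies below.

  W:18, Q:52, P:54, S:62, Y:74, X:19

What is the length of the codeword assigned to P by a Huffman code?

2

Huffman merges, smallest pair first:
combine W(18), X(19) → 37
combine 37, Q(52) → 89
combine P(54), S(62) → 116
combine Y(74), 89 → 163
combine 116, 163 → 279
P's leaf is at depth 2, giving a 2-bit codeword.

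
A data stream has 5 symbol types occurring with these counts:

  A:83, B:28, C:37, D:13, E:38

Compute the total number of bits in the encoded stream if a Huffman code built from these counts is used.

Greedily combine the two least-frequent nodes:
merge D(13) and B(28): 41
merge C(37) and E(38): 75
merge 41 and 75: 116
merge A(83) and 116: 199
Each symbol's bit-cost is frequency × depth; summing gives 431 bits (equivalently 41 + 75 + 116 + 199).

431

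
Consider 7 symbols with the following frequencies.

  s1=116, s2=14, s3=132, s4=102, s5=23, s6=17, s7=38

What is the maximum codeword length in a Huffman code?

5

Merge the two lowest-weight nodes at each step:
combine s2(14), s6(17) → 31
combine s5(23), 31 → 54
combine s7(38), 54 → 92
combine 92, s4(102) → 194
combine s1(116), s3(132) → 248
combine 194, 248 → 442
The rarest symbols sit at the bottom; the longest codeword is 5 bits.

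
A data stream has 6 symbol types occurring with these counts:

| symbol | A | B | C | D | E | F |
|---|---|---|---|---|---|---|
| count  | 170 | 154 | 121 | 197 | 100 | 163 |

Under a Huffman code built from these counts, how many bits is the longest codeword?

3

Merge the two lowest-weight nodes at each step:
combine E(100), C(121) → 221
combine B(154), F(163) → 317
combine A(170), D(197) → 367
combine 221, 317 → 538
combine 367, 538 → 905
Maximum depth reached is 3.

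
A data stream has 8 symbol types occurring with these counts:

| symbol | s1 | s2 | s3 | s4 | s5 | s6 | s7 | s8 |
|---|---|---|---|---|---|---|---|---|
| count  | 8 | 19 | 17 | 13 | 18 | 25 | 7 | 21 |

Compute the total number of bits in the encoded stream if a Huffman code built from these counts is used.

Greedily combine the two least-frequent nodes:
s7(7) + s1(8) → 15
s4(13) + 15 → 28
s3(17) + s5(18) → 35
s2(19) + s8(21) → 40
s6(25) + 28 → 53
35 + 40 → 75
53 + 75 → 128
The encoded length is the sum of every internal node's weight: 15 + 28 + 35 + 40 + 53 + 75 + 128 = 374 bits.

374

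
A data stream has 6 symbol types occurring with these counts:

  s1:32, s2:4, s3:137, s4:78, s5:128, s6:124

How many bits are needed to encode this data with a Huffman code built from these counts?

Greedily combine the two least-frequent nodes:
merge s2(4) and s1(32): 36
merge 36 and s4(78): 114
merge 114 and s6(124): 238
merge s5(128) and s3(137): 265
merge 238 and 265: 503
Each symbol's bit-cost is frequency × depth; summing gives 1156 bits (equivalently 36 + 114 + 238 + 265 + 503).

1156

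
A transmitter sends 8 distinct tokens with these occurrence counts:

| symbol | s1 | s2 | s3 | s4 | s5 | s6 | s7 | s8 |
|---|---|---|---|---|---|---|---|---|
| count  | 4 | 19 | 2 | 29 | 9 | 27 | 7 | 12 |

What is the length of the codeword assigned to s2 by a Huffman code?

3

Repeatedly merge the two smallest:
combine s3(2), s1(4) → 6
combine 6, s7(7) → 13
combine s5(9), s8(12) → 21
combine 13, s2(19) → 32
combine 21, s6(27) → 48
combine s4(29), 32 → 61
combine 48, 61 → 109
s2's leaf is at depth 3, giving a 3-bit codeword.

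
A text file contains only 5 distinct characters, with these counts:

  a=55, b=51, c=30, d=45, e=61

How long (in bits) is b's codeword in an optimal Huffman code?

2

Build the tree from the bottom:
c(30) + d(45) → 75
b(51) + a(55) → 106
e(61) + 75 → 136
106 + 136 → 242
b sits 2 levels below the root, so its codeword is 2 bits.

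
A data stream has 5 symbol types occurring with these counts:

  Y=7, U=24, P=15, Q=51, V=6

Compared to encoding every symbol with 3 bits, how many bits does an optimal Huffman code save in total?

Fixed-length: 3 bits × 103 symbols = 309 bits.
Huffman merges:
merge V(6) and Y(7): 13
merge 13 and P(15): 28
merge U(24) and 28: 52
merge Q(51) and 52: 103
Huffman total = 13 + 28 + 52 + 103 = 196 bits.
Saving = 309 − 196 = 113 bits.

113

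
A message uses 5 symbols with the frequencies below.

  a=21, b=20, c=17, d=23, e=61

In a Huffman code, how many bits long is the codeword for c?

3

Build the tree from the bottom:
merge c(17) and b(20): 37
merge a(21) and d(23): 44
merge 37 and 44: 81
merge e(61) and 81: 142
The subtree containing c is merged 3 times, so code length = 3.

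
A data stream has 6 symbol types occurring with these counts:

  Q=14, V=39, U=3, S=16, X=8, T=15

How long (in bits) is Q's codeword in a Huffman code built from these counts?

Huffman merges, smallest pair first:
merge U(3) and X(8): 11
merge 11 and Q(14): 25
merge T(15) and S(16): 31
merge 25 and 31: 56
merge V(39) and 56: 95
Q's leaf is at depth 3, giving a 3-bit codeword.

3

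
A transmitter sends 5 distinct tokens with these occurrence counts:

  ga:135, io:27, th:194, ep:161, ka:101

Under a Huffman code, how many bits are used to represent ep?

Huffman merges, smallest pair first:
combine io(27), ka(101) → 128
combine 128, ga(135) → 263
combine ep(161), th(194) → 355
combine 263, 355 → 618
ep's leaf is at depth 2, giving a 2-bit codeword.

2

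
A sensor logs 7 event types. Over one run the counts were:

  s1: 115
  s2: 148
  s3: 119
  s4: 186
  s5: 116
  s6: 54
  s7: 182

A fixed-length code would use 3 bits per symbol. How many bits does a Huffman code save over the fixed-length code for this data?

199

Fixed-length: 3 bits × 920 symbols = 2760 bits.
Huffman merges:
s6(54) + s1(115) → 169
s5(116) + s3(119) → 235
s2(148) + 169 → 317
s7(182) + s4(186) → 368
235 + 317 → 552
368 + 552 → 920
Huffman total = 169 + 235 + 317 + 368 + 552 + 920 = 2561 bits.
Saving = 2760 − 2561 = 199 bits.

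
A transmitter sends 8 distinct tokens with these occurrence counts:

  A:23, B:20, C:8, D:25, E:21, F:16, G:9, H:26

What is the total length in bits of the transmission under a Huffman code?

435

Merge the two smallest weights repeatedly:
C(8) + G(9) → 17
F(16) + 17 → 33
B(20) + E(21) → 41
A(23) + D(25) → 48
H(26) + 33 → 59
41 + 48 → 89
59 + 89 → 148
Each symbol's bit-cost is frequency × depth; summing gives 435 bits (equivalently 17 + 33 + 41 + 48 + 59 + 89 + 148).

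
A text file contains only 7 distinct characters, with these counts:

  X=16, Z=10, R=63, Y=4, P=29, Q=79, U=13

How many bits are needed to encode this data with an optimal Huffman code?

Merge the two smallest weights repeatedly:
combine Y(4), Z(10) → 14
combine U(13), 14 → 27
combine X(16), 27 → 43
combine P(29), 43 → 72
combine R(63), 72 → 135
combine Q(79), 135 → 214
Each symbol's bit-cost is frequency × depth; summing gives 505 bits (equivalently 14 + 27 + 43 + 72 + 135 + 214).

505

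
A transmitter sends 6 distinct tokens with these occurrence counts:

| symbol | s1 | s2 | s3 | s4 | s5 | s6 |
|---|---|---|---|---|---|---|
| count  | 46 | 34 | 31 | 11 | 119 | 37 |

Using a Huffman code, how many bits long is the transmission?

Build the Huffman tree bottom-up:
s4(11) + s3(31) → 42
s2(34) + s6(37) → 71
42 + s1(46) → 88
71 + 88 → 159
s5(119) + 159 → 278
Each symbol's bit-cost is frequency × depth; summing gives 638 bits (equivalently 42 + 71 + 88 + 159 + 278).

638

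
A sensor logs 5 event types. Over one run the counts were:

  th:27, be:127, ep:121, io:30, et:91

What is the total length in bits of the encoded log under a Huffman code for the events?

849

Build the Huffman tree bottom-up:
merge th(27) and io(30): 57
merge 57 and et(91): 148
merge ep(121) and be(127): 248
merge 148 and 248: 396
Each symbol's bit-cost is frequency × depth; summing gives 849 bits (equivalently 57 + 148 + 248 + 396).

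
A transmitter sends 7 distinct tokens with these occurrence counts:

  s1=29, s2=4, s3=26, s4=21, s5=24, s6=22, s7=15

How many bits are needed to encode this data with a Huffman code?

Build the Huffman tree bottom-up:
combine s2(4), s7(15) → 19
combine 19, s4(21) → 40
combine s6(22), s5(24) → 46
combine s3(26), s1(29) → 55
combine 40, 46 → 86
combine 55, 86 → 141
Total encoded bits = sum of merged weights = 19 + 40 + 46 + 55 + 86 + 141 = 387.

387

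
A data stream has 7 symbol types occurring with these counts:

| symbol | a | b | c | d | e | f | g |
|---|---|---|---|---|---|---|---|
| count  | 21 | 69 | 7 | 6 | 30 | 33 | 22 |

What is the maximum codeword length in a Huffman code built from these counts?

5

Merge the two lowest-weight nodes at each step:
merge d(6) and c(7): 13
merge 13 and a(21): 34
merge g(22) and e(30): 52
merge f(33) and 34: 67
merge 52 and 67: 119
merge b(69) and 119: 188
Maximum depth reached is 5.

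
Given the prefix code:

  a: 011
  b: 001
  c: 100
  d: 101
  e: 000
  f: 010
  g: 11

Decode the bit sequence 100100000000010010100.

Read left to right; each codeword is recognised as soon as it completes (prefix code):
  100→c | 100→c | 000→e | 000→e | 010→f | 010→f | 100→c
Decoded message: cceeffc

cceeffc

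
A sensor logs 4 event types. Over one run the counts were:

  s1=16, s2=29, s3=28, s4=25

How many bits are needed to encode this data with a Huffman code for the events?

196

Greedily combine the two least-frequent nodes:
merge s1(16) and s4(25): 41
merge s3(28) and s2(29): 57
merge 41 and 57: 98
Total encoded bits = sum of merged weights = 41 + 57 + 98 = 196.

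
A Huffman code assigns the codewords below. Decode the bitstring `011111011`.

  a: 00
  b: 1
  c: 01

Read left to right; each codeword is recognised as soon as it completes (prefix code):
  01→c | 1→b | 1→b | 1→b | 1→b | 01→c | 1→b
Decoded message: cbbbbcb

cbbbbcb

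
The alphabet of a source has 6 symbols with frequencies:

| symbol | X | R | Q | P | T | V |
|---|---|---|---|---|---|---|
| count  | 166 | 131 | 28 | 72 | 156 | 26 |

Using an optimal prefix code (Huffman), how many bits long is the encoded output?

Build the Huffman tree bottom-up:
merge V(26) and Q(28): 54
merge 54 and P(72): 126
merge 126 and R(131): 257
merge T(156) and X(166): 322
merge 257 and 322: 579
The encoded length is the sum of every internal node's weight: 54 + 126 + 257 + 322 + 579 = 1338 bits.

1338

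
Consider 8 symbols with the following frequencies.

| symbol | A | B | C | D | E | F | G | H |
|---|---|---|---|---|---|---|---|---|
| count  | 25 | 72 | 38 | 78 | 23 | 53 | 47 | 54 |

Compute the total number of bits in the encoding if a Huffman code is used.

1140

Build the Huffman tree bottom-up:
E(23) + A(25) → 48
C(38) + G(47) → 85
48 + F(53) → 101
H(54) + B(72) → 126
D(78) + 85 → 163
101 + 126 → 227
163 + 227 → 390
Total encoded bits = sum of merged weights = 48 + 85 + 101 + 126 + 163 + 227 + 390 = 1140.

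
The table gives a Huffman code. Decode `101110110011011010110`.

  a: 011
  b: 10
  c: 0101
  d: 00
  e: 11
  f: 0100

bebedeacb

Read left to right; each codeword is recognised as soon as it completes (prefix code):
  10→b | 11→e | 10→b | 11→e | 00→d | 11→e | 011→a | 0101→c | 10→b
Decoded message: bebedeacb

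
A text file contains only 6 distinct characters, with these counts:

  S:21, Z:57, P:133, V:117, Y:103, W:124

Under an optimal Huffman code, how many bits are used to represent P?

2

Build the tree from the bottom:
combine S(21), Z(57) → 78
combine 78, Y(103) → 181
combine V(117), W(124) → 241
combine P(133), 181 → 314
combine 241, 314 → 555
P's leaf is at depth 2, giving a 2-bit codeword.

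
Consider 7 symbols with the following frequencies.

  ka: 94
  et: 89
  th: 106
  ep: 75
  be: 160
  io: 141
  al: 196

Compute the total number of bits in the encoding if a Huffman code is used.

Greedily combine the two least-frequent nodes:
combine ep(75), et(89) → 164
combine ka(94), th(106) → 200
combine io(141), be(160) → 301
combine 164, al(196) → 360
combine 200, 301 → 501
combine 360, 501 → 861
The encoded length is the sum of every internal node's weight: 164 + 200 + 301 + 360 + 501 + 861 = 2387 bits.

2387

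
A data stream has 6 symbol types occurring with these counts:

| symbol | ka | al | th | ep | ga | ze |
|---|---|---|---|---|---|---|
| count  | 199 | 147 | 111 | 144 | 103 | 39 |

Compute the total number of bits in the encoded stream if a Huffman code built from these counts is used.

1881

Greedily combine the two least-frequent nodes:
merge ze(39) and ga(103): 142
merge th(111) and 142: 253
merge ep(144) and al(147): 291
merge ka(199) and 253: 452
merge 291 and 452: 743
Total encoded bits = sum of merged weights = 142 + 253 + 291 + 452 + 743 = 1881.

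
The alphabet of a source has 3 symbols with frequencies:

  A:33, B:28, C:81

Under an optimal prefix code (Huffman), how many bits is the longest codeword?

Merge the two lowest-weight nodes at each step:
B(28) + A(33) → 61
61 + C(81) → 142
Maximum depth reached is 2.

2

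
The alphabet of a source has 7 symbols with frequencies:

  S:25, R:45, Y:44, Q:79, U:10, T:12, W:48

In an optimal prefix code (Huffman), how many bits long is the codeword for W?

Huffman merges, smallest pair first:
combine U(10), T(12) → 22
combine 22, S(25) → 47
combine Y(44), R(45) → 89
combine 47, W(48) → 95
combine Q(79), 89 → 168
combine 95, 168 → 263
The subtree containing W is merged 2 times, so code length = 2.

2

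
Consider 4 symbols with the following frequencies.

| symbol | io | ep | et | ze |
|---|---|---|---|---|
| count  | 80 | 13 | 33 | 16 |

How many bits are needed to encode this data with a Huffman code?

233

Build the Huffman tree bottom-up:
merge ep(13) and ze(16): 29
merge 29 and et(33): 62
merge 62 and io(80): 142
The encoded length is the sum of every internal node's weight: 29 + 62 + 142 = 233 bits.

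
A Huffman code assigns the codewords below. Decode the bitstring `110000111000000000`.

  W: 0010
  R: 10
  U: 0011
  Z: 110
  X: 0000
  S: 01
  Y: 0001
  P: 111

Read left to right; each codeword is recognised as soon as it completes (prefix code):
  110→Z | 0001→Y | 110→Z | 0000→X | 0000→X
Decoded message: ZYZXX

ZYZXX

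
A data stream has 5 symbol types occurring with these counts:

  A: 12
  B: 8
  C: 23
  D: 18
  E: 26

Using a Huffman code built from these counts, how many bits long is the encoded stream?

194

Merge the two smallest weights repeatedly:
B(8) + A(12) → 20
D(18) + 20 → 38
C(23) + E(26) → 49
38 + 49 → 87
Each symbol's bit-cost is frequency × depth; summing gives 194 bits (equivalently 20 + 38 + 49 + 87).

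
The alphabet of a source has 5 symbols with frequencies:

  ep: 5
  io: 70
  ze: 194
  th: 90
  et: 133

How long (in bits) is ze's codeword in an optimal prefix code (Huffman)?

Repeatedly merge the two smallest:
ep(5) + io(70) → 75
75 + th(90) → 165
et(133) + 165 → 298
ze(194) + 298 → 492
ze is merged only at the final step, so code length = 1.

1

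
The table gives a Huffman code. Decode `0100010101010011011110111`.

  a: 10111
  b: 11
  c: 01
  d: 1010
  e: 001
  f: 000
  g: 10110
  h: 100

Read left to right; each codeword is recognised as soon as it completes (prefix code):
  01→c | 000→f | 1010→d | 1010→d | 01→c | 10111→a | 10111→a
Decoded message: cfddcaa

cfddcaa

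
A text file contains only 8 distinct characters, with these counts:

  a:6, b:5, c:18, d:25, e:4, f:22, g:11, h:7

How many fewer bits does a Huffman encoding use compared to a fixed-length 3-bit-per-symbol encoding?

25

Fixed-length: 3 bits × 98 symbols = 294 bits.
Huffman merges:
merge e(4) and b(5): 9
merge a(6) and h(7): 13
merge 9 and g(11): 20
merge 13 and c(18): 31
merge 20 and f(22): 42
merge d(25) and 31: 56
merge 42 and 56: 98
Huffman total = 9 + 13 + 20 + 31 + 42 + 56 + 98 = 269 bits.
Saving = 294 − 269 = 25 bits.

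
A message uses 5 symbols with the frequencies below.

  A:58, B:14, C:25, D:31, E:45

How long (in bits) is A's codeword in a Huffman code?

2

Repeatedly merge the two smallest:
B(14) + C(25) → 39
D(31) + 39 → 70
E(45) + A(58) → 103
70 + 103 → 173
A sits 2 levels below the root, so its codeword is 2 bits.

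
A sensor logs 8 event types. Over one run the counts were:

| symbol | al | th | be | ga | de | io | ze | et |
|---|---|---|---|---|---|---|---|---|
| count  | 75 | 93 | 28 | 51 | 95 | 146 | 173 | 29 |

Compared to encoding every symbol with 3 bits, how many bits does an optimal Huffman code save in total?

154

Fixed-length: 3 bits × 690 symbols = 2070 bits.
Huffman merges:
be(28) + et(29) → 57
ga(51) + 57 → 108
al(75) + th(93) → 168
de(95) + 108 → 203
io(146) + 168 → 314
ze(173) + 203 → 376
314 + 376 → 690
Huffman total = 57 + 108 + 168 + 203 + 314 + 376 + 690 = 1916 bits.
Saving = 2070 − 1916 = 154 bits.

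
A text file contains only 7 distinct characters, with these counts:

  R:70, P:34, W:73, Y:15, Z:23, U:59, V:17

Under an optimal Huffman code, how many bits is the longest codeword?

Merge the two lowest-weight nodes at each step:
Y(15) + V(17) → 32
Z(23) + 32 → 55
P(34) + 55 → 89
U(59) + R(70) → 129
W(73) + 89 → 162
129 + 162 → 291
Maximum depth reached is 5.

5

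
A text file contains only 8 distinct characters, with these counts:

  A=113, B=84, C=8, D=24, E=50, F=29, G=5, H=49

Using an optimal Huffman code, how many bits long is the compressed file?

939

Merge the two smallest weights repeatedly:
combine G(5), C(8) → 13
combine 13, D(24) → 37
combine F(29), 37 → 66
combine H(49), E(50) → 99
combine 66, B(84) → 150
combine 99, A(113) → 212
combine 150, 212 → 362
Total encoded bits = sum of merged weights = 13 + 37 + 66 + 99 + 150 + 212 + 362 = 939.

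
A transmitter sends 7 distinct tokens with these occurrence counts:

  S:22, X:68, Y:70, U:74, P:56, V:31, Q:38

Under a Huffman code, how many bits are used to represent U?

Huffman merges, smallest pair first:
merge S(22) and V(31): 53
merge Q(38) and 53: 91
merge P(56) and X(68): 124
merge Y(70) and U(74): 144
merge 91 and 124: 215
merge 144 and 215: 359
The subtree containing U is merged 2 times, so code length = 2.

2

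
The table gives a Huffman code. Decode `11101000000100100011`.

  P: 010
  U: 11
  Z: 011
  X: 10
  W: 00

UXXWWPPWU

Read left to right; each codeword is recognised as soon as it completes (prefix code):
  11→U | 10→X | 10→X | 00→W | 00→W | 010→P | 010→P | 00→W | 11→U
Decoded message: UXXWWPPWU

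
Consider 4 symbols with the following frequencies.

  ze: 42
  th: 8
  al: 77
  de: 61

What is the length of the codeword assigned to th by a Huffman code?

Repeatedly merge the two smallest:
merge th(8) and ze(42): 50
merge 50 and de(61): 111
merge al(77) and 111: 188
th's leaf is at depth 3, giving a 3-bit codeword.

3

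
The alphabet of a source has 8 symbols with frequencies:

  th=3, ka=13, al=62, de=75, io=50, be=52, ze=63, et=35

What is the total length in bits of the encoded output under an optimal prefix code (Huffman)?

Merge the two smallest weights repeatedly:
combine th(3), ka(13) → 16
combine 16, et(35) → 51
combine io(50), 51 → 101
combine be(52), al(62) → 114
combine ze(63), de(75) → 138
combine 101, 114 → 215
combine 138, 215 → 353
Each symbol's bit-cost is frequency × depth; summing gives 988 bits (equivalently 16 + 51 + 101 + 114 + 138 + 215 + 353).

988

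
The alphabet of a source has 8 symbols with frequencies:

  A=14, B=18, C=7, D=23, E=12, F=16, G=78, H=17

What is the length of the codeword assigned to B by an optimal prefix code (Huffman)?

Build the tree from the bottom:
merge C(7) and E(12): 19
merge A(14) and F(16): 30
merge H(17) and B(18): 35
merge 19 and D(23): 42
merge 30 and 35: 65
merge 42 and 65: 107
merge G(78) and 107: 185
B's leaf is at depth 4, giving a 4-bit codeword.

4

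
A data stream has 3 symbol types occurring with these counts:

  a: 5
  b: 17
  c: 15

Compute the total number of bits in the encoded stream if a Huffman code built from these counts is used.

57

Greedily combine the two least-frequent nodes:
a(5) + c(15) → 20
b(17) + 20 → 37
Total encoded bits = sum of merged weights = 20 + 37 = 57.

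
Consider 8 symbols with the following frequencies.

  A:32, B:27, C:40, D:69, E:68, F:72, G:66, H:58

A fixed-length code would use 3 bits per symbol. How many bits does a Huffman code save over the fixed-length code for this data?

Fixed-length: 3 bits × 432 symbols = 1296 bits.
Huffman merges:
combine B(27), A(32) → 59
combine C(40), H(58) → 98
combine 59, G(66) → 125
combine E(68), D(69) → 137
combine F(72), 98 → 170
combine 125, 137 → 262
combine 170, 262 → 432
Huffman total = 59 + 98 + 125 + 137 + 170 + 262 + 432 = 1283 bits.
Saving = 1296 − 1283 = 13 bits.

13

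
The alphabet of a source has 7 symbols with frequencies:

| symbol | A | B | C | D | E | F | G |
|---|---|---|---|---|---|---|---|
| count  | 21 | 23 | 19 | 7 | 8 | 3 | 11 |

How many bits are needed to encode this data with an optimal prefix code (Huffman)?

241

Build the Huffman tree bottom-up:
combine F(3), D(7) → 10
combine E(8), 10 → 18
combine G(11), 18 → 29
combine C(19), A(21) → 40
combine B(23), 29 → 52
combine 40, 52 → 92
Total encoded bits = sum of merged weights = 10 + 18 + 29 + 40 + 52 + 92 = 241.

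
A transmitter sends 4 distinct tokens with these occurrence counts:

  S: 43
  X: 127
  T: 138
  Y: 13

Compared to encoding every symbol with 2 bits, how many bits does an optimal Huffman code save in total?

82

Fixed-length: 2 bits × 321 symbols = 642 bits.
Huffman merges:
combine Y(13), S(43) → 56
combine 56, X(127) → 183
combine T(138), 183 → 321
Huffman total = 56 + 183 + 321 = 560 bits.
Saving = 642 − 560 = 82 bits.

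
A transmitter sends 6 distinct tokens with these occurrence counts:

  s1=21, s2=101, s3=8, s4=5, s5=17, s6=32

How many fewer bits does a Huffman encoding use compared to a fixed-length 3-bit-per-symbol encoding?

Fixed-length: 3 bits × 184 symbols = 552 bits.
Huffman merges:
s4(5) + s3(8) → 13
13 + s5(17) → 30
s1(21) + 30 → 51
s6(32) + 51 → 83
83 + s2(101) → 184
Huffman total = 13 + 30 + 51 + 83 + 184 = 361 bits.
Saving = 552 − 361 = 191 bits.

191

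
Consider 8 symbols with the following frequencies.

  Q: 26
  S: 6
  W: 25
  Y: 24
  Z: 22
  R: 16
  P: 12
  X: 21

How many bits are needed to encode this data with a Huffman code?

Build the Huffman tree bottom-up:
merge S(6) and P(12): 18
merge R(16) and 18: 34
merge X(21) and Z(22): 43
merge Y(24) and W(25): 49
merge Q(26) and 34: 60
merge 43 and 49: 92
merge 60 and 92: 152
The encoded length is the sum of every internal node's weight: 18 + 34 + 43 + 49 + 60 + 92 + 152 = 448 bits.

448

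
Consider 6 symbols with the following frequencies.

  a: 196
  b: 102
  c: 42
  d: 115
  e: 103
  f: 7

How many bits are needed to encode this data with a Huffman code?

Merge the two smallest weights repeatedly:
combine f(7), c(42) → 49
combine 49, b(102) → 151
combine e(103), d(115) → 218
combine 151, a(196) → 347
combine 218, 347 → 565
Total encoded bits = sum of merged weights = 49 + 151 + 218 + 347 + 565 = 1330.

1330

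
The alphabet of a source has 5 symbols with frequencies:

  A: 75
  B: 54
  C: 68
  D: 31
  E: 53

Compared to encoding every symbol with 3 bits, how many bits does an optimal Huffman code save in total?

197

Fixed-length: 3 bits × 281 symbols = 843 bits.
Huffman merges:
merge D(31) and E(53): 84
merge B(54) and C(68): 122
merge A(75) and 84: 159
merge 122 and 159: 281
Huffman total = 84 + 122 + 159 + 281 = 646 bits.
Saving = 843 − 646 = 197 bits.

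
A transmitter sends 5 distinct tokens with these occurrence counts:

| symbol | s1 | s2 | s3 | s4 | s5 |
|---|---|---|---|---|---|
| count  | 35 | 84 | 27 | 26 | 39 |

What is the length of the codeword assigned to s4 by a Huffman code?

3

Repeatedly merge the two smallest:
s4(26) + s3(27) → 53
s1(35) + s5(39) → 74
53 + 74 → 127
s2(84) + 127 → 211
The subtree containing s4 is merged 3 times, so code length = 3.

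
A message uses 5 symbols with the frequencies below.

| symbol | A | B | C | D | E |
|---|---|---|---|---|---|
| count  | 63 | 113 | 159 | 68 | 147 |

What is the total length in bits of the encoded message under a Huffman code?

1231

Greedily combine the two least-frequent nodes:
A(63) + D(68) → 131
B(113) + 131 → 244
E(147) + C(159) → 306
244 + 306 → 550
Total encoded bits = sum of merged weights = 131 + 244 + 306 + 550 = 1231.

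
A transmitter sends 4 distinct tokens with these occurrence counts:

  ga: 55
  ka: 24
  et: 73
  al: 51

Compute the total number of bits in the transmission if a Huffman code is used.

406

Merge the two smallest weights repeatedly:
merge ka(24) and al(51): 75
merge ga(55) and et(73): 128
merge 75 and 128: 203
Each symbol's bit-cost is frequency × depth; summing gives 406 bits (equivalently 75 + 128 + 203).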